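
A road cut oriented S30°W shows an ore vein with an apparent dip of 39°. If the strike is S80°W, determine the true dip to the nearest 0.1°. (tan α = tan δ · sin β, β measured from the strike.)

46.6°

β = acute angle between strike S80°W and section S30°W = 50°.
tan δ = tan α / sin β = tan 39° / sin 50° = 0.8098 / 0.7660 = 1.0571
δ = arctan(1.0571) = 46.59°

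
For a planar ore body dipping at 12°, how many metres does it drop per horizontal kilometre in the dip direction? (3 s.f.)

213 m

drop per km = 1000 × tan 12° = 1000 × 0.2126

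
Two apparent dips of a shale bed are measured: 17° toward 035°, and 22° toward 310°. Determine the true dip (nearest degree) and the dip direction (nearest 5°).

true dip 26°, dip direction 345°

The two traces are lines in the plane: v₁ = (sin 35°·cos 17°, cos 35°·cos 17°, −sin 17°), v₂ = (sin 310°·cos 22°, cos 310°·cos 22°, −sin 22°).
Cross product v₁ × v₂ gives the pole to the plane: n ∝ (-0.119, 0.413, 0.883).
Dip δ = arctan(|n_h|/n_z) = arctan(0.430/0.883) = 26.0°.
Dip direction = atan2(-0.119, 0.413) = 344° (azimuth of n's horizontal projection).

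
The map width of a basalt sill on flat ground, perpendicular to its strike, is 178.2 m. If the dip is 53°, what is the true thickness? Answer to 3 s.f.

142 m

True thickness t = w · sin(dip) = 178.2 × sin 53°
t = 178.2 × 0.7986 = 142.317 m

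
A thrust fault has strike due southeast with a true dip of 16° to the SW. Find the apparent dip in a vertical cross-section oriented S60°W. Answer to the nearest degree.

15°

The section lies 75° from the strike.
tan α = tan 16° × sin 75° = 0.2867 × 0.9659 = 0.2770
α = arctan(0.2770) = 15.48°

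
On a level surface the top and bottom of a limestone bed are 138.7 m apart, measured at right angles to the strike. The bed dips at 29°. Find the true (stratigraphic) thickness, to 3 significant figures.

True thickness t = w · sin(dip) = 138.7 × sin 29°
t = 138.7 × 0.4848 = 67.243 m

67.2 m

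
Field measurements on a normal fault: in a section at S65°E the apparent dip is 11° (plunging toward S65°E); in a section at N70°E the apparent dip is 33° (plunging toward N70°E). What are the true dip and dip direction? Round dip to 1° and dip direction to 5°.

Each apparent-dip line lies in the plane. As unit vectors (x east, y north, z up), v₁ plunges 11°→S65°E and v₂ plunges 33°→N70°E.
n = v₁ × v₂ = (0.281, 0.334, 0.582) (taken with n_z > 0).
Dip δ = arctan(|n_h|/n_z) = arctan(0.436/0.582) = 36.9°.
The horizontal component of n points toward azimuth atan2(n_x, n_y) = 40°, the dip direction.

true dip 37°, dip direction 040°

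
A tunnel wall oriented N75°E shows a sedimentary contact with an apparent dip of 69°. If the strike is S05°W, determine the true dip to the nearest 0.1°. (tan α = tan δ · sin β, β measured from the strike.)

70.2°

The section is 70° from the strike.
tan(true dip) = tan 69° / sin 70° = 2.7723
true dip = arctan 2.7723 = 70.16°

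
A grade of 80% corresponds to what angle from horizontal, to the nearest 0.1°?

tan θ = 80/100 = 0.8000
θ = arctan(0.8000) = 38.66°

38.7°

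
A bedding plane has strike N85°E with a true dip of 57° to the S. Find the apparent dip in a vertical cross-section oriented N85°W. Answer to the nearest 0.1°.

15.0°

Angle between strike (N85°E) and section (N85°W): β = 10°.
tan(apparent dip) = tan 57° · sin 10° = 0.2674
α = arctan(0.2674) = 14.97°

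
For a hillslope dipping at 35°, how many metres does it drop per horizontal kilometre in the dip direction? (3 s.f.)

drop per km = 1000 × tan 35° = 1000 × 0.7002

700 m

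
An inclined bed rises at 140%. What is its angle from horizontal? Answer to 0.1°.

54.5°

tan θ = 140/100 = 1.4000
θ = arctan(1.4000) = 54.46°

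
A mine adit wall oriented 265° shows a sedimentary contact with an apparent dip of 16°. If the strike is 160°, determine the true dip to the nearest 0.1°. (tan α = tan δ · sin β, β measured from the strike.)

The section is 75° from the strike.
tan(true dip) = tan 16° / sin 75° = 0.2969
δ = arctan(0.2969) = 16.53°

16.5°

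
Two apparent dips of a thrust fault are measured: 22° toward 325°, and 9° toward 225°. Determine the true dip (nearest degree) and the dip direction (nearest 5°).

true dip 25°, dip direction 295°

The two traces are lines in the plane: v₁ = (sin 325°·cos 22°, cos 325°·cos 22°, −sin 22°), v₂ = (sin 225°·cos 9°, cos 225°·cos 9°, −sin 9°).
The plane normal is n = v₁ × v₂ ∝ (-0.380, 0.178, 0.902).
True dip = arccos(n_z / |n|) = arccos(0.9064) = 25.0°.
Dip direction = atan2(-0.380, 0.178) = 295° (azimuth of n's horizontal projection).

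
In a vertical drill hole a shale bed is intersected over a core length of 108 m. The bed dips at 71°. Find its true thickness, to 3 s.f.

35.2 m

True thickness t = h · cos(dip) = 108 × cos 71°
t = 108 × 0.3256 = 35.161 m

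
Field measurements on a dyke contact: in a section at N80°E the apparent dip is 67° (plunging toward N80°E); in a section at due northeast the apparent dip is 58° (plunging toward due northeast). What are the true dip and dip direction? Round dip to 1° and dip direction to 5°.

true dip 68°, dip direction 095°

The two traces are lines in the plane: v₁ = (sin 80°·cos 67°, cos 80°·cos 67°, −sin 67°), v₂ = (sin 45°·cos 58°, cos 45°·cos 58°, −sin 58°).
Cross product v₁ × v₂ gives the pole to the plane: n ∝ (0.287, -0.019, 0.119).
True dip = arccos(n_z / |n|) = arccos(0.3812) = 67.6°.
Dip direction = atan2(0.287, -0.019) = 94° (azimuth of n's horizontal projection).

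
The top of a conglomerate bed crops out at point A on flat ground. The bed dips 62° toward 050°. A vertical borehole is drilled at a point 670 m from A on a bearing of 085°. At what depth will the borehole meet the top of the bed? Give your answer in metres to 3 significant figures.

1030 m

The hole lies 35° from the dip direction, so the down-dip offset is 670 × cos 35° = 548.83 m.
Depth = down-dip offset × tan(dip) = 548.83 × tan 62° = 548.83 × 1.8807
Depth = 1032.20 m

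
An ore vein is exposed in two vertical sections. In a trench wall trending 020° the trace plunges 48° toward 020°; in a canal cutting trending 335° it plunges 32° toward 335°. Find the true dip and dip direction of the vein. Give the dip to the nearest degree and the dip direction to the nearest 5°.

Each apparent-dip line lies in the plane. As unit vectors (x east, y north, z up), v₁ plunges 48°→020° and v₂ plunges 32°→335°.
n = v₁ × v₂ = (0.238, 0.388, 0.401) (taken with n_z > 0).
Dip δ = arctan(|n_h|/n_z) = arctan(0.455/0.401) = 48.6°.
Dip direction = azimuth of (n_x, n_y) = atan2(0.238, 0.388) = 32°.

true dip 49°, dip direction 030°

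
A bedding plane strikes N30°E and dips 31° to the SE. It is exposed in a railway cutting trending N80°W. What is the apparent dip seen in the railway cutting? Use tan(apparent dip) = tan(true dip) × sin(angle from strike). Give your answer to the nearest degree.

The section lies 70° from the strike.
tan α = tan 31° × sin 70° = 0.6009 × 0.9397 = 0.5646
α = arctan(0.5646) = 29.45°

29°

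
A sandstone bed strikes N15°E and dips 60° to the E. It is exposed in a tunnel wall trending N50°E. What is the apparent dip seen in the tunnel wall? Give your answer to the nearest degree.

45°

The section lies 35° from the strike.
tan(apparent dip) = tan 60° · sin 35° = 0.9935
α = arctan(0.9935) = 44.81°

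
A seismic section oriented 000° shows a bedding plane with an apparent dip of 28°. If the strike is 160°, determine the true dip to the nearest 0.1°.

57.2°

The section is 20° from the strike.
tan δ = tan α / sin β = tan 28° / sin 20° = 0.5317 / 0.3420 = 1.5546
true dip = arctan 1.5546 = 57.25°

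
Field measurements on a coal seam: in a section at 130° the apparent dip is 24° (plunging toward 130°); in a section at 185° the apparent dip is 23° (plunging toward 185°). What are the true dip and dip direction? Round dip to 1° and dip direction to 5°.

true dip 26°, dip direction 155°

Each apparent-dip line lies in the plane. As unit vectors (x east, y north, z up), v₁ plunges 24°→130° and v₂ plunges 23°→185°.
Cross product v₁ × v₂ gives the pole to the plane: n ∝ (0.144, -0.306, 0.689).
tan δ = √(n_x²+n_y²)/n_z = 0.338/0.689, so δ = 26.1°.
The horizontal component of n points toward azimuth atan2(n_x, n_y) = 155°, the dip direction.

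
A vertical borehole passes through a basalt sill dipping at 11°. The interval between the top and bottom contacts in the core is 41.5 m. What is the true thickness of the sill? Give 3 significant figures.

True thickness t = h · cos(dip) = 41.5 × cos 11°
t = 41.5 × 0.9816 = 40.738 m

40.7 m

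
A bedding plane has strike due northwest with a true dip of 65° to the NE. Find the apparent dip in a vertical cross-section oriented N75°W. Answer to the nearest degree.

47°

The strike is due northwest and the section trends N75°W; the acute angle between them is β = 30°.
tan α = tan 65° × sin 30° = 2.1445 × 0.5000 = 1.0723
apparent dip = arctan 1.0723 = 47.00°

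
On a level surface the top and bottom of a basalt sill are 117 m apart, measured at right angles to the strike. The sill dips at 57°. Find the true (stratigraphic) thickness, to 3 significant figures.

True thickness t = w · sin(dip) = 117 × sin 57°
t = 117 × 0.8387 = 98.124 m

98.1 m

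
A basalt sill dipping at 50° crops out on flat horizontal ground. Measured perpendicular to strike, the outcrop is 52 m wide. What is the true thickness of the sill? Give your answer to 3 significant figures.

39.8 m

True thickness t = w · sin(dip) = 52 × sin 50°
t = 52 × 0.7660 = 39.834 m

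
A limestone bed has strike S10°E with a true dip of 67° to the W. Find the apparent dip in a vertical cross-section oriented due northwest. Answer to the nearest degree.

The strike is S10°E and the section trends due northwest; the acute angle between them is β = 35°.
tan(apparent dip) = tan 67° · sin 35° = 1.3513
apparent dip = arctan 1.3513 = 53.50°

53°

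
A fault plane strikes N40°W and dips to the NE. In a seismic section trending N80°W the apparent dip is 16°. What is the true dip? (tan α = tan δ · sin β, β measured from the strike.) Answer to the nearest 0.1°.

24.0°

The section is 40° from the strike.
tan δ = tan α / sin β = tan 16° / sin 40° = 0.2867 / 0.6428 = 0.4461
true dip = arctan 0.4461 = 24.04°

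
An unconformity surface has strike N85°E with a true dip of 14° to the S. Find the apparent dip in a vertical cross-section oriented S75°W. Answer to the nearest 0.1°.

2.5°

The strike is N85°E and the section trends S75°W; the acute angle between them is β = 10°.
tan(apparent dip) = tan 14° · sin 10° = 0.0433
α = arctan(0.0433) = 2.48°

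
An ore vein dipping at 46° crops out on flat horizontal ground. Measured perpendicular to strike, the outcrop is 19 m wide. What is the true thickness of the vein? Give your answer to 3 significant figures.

13.7 m

True thickness t = w · sin(dip) = 19 × sin 46°
t = 19 × 0.7193 = 13.667 m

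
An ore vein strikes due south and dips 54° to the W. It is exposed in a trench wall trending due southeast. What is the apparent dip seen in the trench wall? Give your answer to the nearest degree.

44°

Angle between strike (due south) and section (due southeast): β = 45°.
tan(apparent dip) = tan 54° · sin 45° = 0.9732
apparent dip = arctan 0.9732 = 44.22°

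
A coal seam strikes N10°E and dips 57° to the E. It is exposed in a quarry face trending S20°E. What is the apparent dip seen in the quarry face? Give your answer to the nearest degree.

38°

The section lies 30° from the strike.
tan(apparent dip) = tan 57° · sin 30° = 0.7699
apparent dip = arctan 0.7699 = 37.59°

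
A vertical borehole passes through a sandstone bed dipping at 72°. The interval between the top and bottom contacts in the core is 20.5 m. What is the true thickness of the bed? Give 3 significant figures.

True thickness t = h · cos(dip) = 20.5 × cos 72°
t = 20.5 × 0.3090 = 6.335 m

6.33 m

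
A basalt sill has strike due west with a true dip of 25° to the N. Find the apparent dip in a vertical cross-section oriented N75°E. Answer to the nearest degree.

7°

The section lies 15° from the strike.
tan α = tan 25° × sin 15° = 0.4663 × 0.2588 = 0.1207
apparent dip = arctan 0.1207 = 6.88°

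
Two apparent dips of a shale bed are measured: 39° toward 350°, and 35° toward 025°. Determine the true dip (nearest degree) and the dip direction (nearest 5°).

true dip 39°, dip direction 355°

The two traces are lines in the plane: v₁ = (sin 350°·cos 39°, cos 350°·cos 39°, −sin 39°), v₂ = (sin 25°·cos 35°, cos 25°·cos 35°, −sin 35°).
Cross product v₁ × v₂ gives the pole to the plane: n ∝ (-0.028, 0.295, 0.365).
tan δ = √(n_x²+n_y²)/n_z = 0.297/0.365, so δ = 39.1°.
Dip direction = atan2(-0.028, 0.295) = 355° (azimuth of n's horizontal projection).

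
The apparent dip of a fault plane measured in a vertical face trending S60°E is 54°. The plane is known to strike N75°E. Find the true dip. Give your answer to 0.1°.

62.8°

β = acute angle between strike N75°E and section S60°E = 45°.
tan δ = tan α / sin β = tan 54° / sin 45° = 1.3764 / 0.7071 = 1.9465
true dip = arctan 1.9465 = 62.81°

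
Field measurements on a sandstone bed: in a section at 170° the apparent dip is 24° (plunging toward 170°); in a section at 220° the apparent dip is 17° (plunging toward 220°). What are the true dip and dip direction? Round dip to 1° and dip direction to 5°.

true dip 24°, dip direction 175°

Each apparent-dip line lies in the plane. As unit vectors (x east, y north, z up), v₁ plunges 24°→170° and v₂ plunges 17°→220°.
n = v₁ × v₂ = (0.035, -0.296, 0.669) (taken with n_z > 0).
True dip = arccos(n_z / |n|) = arccos(0.9133) = 24.0°.
The horizontal component of n points toward azimuth atan2(n_x, n_y) = 173°, the dip direction.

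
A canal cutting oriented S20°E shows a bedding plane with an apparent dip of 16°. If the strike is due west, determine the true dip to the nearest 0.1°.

The section is 70° from the strike.
tan(true dip) = tan 16° / sin 70° = 0.3051
true dip = arctan 0.3051 = 16.97°

17.0°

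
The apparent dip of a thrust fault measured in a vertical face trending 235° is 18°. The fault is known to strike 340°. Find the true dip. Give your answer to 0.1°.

β = acute angle between strike 340° and section 235° = 75°.
tan δ = tan α / sin β = tan 18° / sin 75° = 0.3249 / 0.9659 = 0.3364
δ = arctan(0.3364) = 18.59°

18.6°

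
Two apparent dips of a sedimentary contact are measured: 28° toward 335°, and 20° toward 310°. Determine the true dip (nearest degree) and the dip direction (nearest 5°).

Represent each trace as a vector plunging at its apparent dip toward its trend (east-north-up frame): v₁ = (-0.373, 0.800, -0.469), v₂ = (-0.720, 0.604, -0.342).
n = v₁ × v₂ = (0.010, 0.210, 0.351) (taken with n_z > 0).
tan δ = √(n_x²+n_y²)/n_z = 0.211/0.351, so δ = 31.0°.
The horizontal component of n points toward azimuth atan2(n_x, n_y) = 3°, the dip direction.

true dip 31°, dip direction 005°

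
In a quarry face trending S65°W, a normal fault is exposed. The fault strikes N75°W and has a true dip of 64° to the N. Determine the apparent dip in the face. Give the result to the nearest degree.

Angle between strike (N75°W) and section (S65°W): β = 40°.
tan(apparent dip) = tan 64° · sin 40° = 1.3179
α = arctan(1.3179) = 52.81°

53°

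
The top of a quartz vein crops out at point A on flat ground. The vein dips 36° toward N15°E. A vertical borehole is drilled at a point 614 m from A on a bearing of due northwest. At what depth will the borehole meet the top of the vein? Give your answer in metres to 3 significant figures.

223 m

The hole lies 60° from the dip direction, so the down-dip offset is 614 × cos 60° = 307.00 m.
Depth = down-dip offset × tan(dip) = 307.00 × tan 36° = 307.00 × 0.7265
Depth = 223.05 m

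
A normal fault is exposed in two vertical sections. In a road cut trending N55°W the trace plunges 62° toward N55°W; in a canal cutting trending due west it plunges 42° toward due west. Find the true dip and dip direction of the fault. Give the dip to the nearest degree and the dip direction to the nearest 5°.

true dip 65°, dip direction 335°

Each apparent-dip line lies in the plane. As unit vectors (x east, y north, z up), v₁ plunges 62°→N55°W and v₂ plunges 42°→due west.
The plane normal is n = v₁ × v₂ ∝ (-0.180, 0.399, 0.200).
Dip δ = arctan(|n_h|/n_z) = arctan(0.438/0.200) = 65.4°.
Dip direction = atan2(-0.180, 0.399) = 336° (azimuth of n's horizontal projection).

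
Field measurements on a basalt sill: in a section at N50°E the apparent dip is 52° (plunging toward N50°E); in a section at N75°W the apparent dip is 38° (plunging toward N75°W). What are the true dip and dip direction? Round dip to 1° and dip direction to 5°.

The two traces are lines in the plane: v₁ = (sin 50°·cos 52°, cos 50°·cos 52°, −sin 52°), v₂ = (sin 285°·cos 38°, cos 285°·cos 38°, −sin 38°).
n = v₁ × v₂ = (-0.083, 0.890, 0.397) (taken with n_z > 0).
tan δ = √(n_x²+n_y²)/n_z = 0.894/0.397, so δ = 66.0°.
Dip direction = atan2(-0.083, 0.890) = 355° (azimuth of n's horizontal projection).

true dip 66°, dip direction 355°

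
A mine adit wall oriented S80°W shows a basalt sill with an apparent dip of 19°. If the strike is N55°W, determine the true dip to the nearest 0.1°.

26.0°

β = acute angle between strike N55°W and section S80°W = 45°.
tan δ = tan α / sin β = tan 19° / sin 45° = 0.3443 / 0.7071 = 0.4870
δ = arctan(0.4870) = 25.96°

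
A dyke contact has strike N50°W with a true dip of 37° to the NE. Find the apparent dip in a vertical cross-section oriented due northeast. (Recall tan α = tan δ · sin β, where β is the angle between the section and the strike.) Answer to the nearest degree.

37°

Angle between strike (N50°W) and section (due northeast): β = 85°.
tan α = tan 37° × sin 85° = 0.7536 × 0.9962 = 0.7507
apparent dip = arctan 0.7507 = 36.90°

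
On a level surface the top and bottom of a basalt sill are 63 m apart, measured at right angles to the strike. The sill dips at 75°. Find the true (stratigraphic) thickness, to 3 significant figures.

60.9 m

True thickness t = w · sin(dip) = 63 × sin 75°
t = 63 × 0.9659 = 60.853 m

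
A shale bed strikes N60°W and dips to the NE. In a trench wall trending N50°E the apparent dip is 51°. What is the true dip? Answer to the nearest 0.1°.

52.7°

The section is 70° from the strike.
tan δ = tan α / sin β = tan 51° / sin 70° = 1.2349 / 0.9397 = 1.3142
δ = arctan(1.3142) = 52.73°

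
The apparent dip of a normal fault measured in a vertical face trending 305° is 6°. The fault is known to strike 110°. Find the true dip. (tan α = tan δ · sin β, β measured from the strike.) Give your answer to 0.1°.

The section is 15° from the strike.
tan(true dip) = tan 6° / sin 15° = 0.4061
true dip = arctan 0.4061 = 22.10°

22.1°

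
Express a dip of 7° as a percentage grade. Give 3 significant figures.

12.3%

grade % = 100 × tan 7° = 100 × 0.1228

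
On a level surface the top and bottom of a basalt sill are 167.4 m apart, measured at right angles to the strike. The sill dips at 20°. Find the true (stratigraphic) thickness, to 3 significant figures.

57.3 m

True thickness t = w · sin(dip) = 167.4 × sin 20°
t = 167.4 × 0.3420 = 57.254 m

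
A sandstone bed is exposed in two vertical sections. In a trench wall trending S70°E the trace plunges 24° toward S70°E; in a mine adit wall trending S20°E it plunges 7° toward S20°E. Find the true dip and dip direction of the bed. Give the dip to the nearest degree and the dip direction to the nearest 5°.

true dip 26°, dip direction 085°

Each apparent-dip line lies in the plane. As unit vectors (x east, y north, z up), v₁ plunges 24°→S70°E and v₂ plunges 7°→S20°E.
The plane normal is n = v₁ × v₂ ∝ (0.341, 0.033, 0.695).
tan δ = √(n_x²+n_y²)/n_z = 0.343/0.695, so δ = 26.3°.
Dip direction = atan2(0.341, 0.033) = 84° (azimuth of n's horizontal projection).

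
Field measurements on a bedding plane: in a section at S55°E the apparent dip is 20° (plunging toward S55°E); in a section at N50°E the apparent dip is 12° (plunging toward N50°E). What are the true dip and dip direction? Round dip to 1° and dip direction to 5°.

true dip 21°, dip direction 105°

Each apparent-dip line lies in the plane. As unit vectors (x east, y north, z up), v₁ plunges 20°→S55°E and v₂ plunges 12°→N50°E.
The plane normal is n = v₁ × v₂ ∝ (0.327, -0.096, 0.888).
tan δ = √(n_x²+n_y²)/n_z = 0.341/0.888, so δ = 21.0°.
Dip direction = azimuth of (n_x, n_y) = atan2(0.327, -0.096) = 106°.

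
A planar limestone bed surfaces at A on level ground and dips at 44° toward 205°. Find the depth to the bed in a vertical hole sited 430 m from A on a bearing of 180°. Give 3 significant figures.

376 m

The hole lies 25° from the dip direction, so the down-dip offset is 430 × cos 25° = 389.71 m.
Depth = down-dip offset × tan(dip) = 389.71 × tan 44° = 389.71 × 0.9657
Depth = 376.34 m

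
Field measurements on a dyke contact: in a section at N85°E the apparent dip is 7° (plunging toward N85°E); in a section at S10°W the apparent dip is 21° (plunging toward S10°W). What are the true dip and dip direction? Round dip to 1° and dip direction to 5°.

Each apparent-dip line lies in the plane. As unit vectors (x east, y north, z up), v₁ plunges 7°→N85°E and v₂ plunges 21°→S10°W.
Cross product v₁ × v₂ gives the pole to the plane: n ∝ (0.143, -0.374, 0.895).
tan δ = √(n_x²+n_y²)/n_z = 0.401/0.895, so δ = 24.1°.
Dip direction = atan2(0.143, -0.374) = 159° (azimuth of n's horizontal projection).

true dip 24°, dip direction 160°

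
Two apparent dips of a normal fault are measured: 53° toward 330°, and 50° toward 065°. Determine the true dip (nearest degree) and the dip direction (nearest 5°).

true dip 62°, dip direction 015°

Each apparent-dip line lies in the plane. As unit vectors (x east, y north, z up), v₁ plunges 53°→330° and v₂ plunges 50°→065°.
n = v₁ × v₂ = (0.182, 0.696, 0.385) (taken with n_z > 0).
True dip = arccos(n_z / |n|) = arccos(0.4723) = 61.8°.
The horizontal component of n points toward azimuth atan2(n_x, n_y) = 15°, the dip direction.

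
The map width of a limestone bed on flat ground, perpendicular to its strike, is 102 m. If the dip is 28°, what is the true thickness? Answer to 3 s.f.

True thickness t = w · sin(dip) = 102 × sin 28°
t = 102 × 0.4695 = 47.886 m

47.9 m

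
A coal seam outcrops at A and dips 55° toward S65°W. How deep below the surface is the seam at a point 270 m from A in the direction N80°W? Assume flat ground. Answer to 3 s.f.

The hole lies 35° from the dip direction, so the down-dip offset is 270 × cos 35° = 221.17 m.
Depth = down-dip offset × tan(dip) = 221.17 × tan 55° = 221.17 × 1.4281
Depth = 315.86 m

316 m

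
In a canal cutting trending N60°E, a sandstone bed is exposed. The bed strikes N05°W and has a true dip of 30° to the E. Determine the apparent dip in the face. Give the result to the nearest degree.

28°

The section lies 65° from the strike.
tan(apparent dip) = tan 30° · sin 65° = 0.5233
apparent dip = arctan 0.5233 = 27.62°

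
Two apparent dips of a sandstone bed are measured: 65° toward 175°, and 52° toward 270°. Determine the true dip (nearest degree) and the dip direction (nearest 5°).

true dip 69°, dip direction 210°

Each apparent-dip line lies in the plane. As unit vectors (x east, y north, z up), v₁ plunges 65°→175° and v₂ plunges 52°→270°.
The plane normal is n = v₁ × v₂ ∝ (-0.332, -0.587, 0.259).
Dip δ = arctan(|n_h|/n_z) = arctan(0.674/0.259) = 69.0°.
The horizontal component of n points toward azimuth atan2(n_x, n_y) = 209°, the dip direction.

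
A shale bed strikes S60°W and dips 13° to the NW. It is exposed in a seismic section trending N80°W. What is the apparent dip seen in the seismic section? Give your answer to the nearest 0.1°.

Angle between strike (S60°W) and section (N80°W): β = 40°.
tan(apparent dip) = tan 13° · sin 40° = 0.1484
apparent dip = arctan 0.1484 = 8.44°

8.4°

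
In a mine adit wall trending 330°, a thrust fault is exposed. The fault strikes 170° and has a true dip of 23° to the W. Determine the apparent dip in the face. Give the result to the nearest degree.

Angle between strike (170°) and section (330°): β = 20°.
tan(apparent dip) = tan 23° · sin 20° = 0.1452
α = arctan(0.1452) = 8.26°

8°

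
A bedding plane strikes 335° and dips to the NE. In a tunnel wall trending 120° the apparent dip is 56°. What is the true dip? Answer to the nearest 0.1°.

β = acute angle between strike 335° and section 120° = 35°.
tan δ = tan α / sin β = tan 56° / sin 35° = 1.4826 / 0.5736 = 2.5848
δ = arctan(2.5848) = 68.85°

68.8°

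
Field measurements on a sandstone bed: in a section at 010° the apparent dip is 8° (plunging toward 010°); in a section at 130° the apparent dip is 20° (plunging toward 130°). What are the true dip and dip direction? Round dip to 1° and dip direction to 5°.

true dip 28°, dip direction 085°

Each apparent-dip line lies in the plane. As unit vectors (x east, y north, z up), v₁ plunges 8°→010° and v₂ plunges 20°→130°.
n = v₁ × v₂ = (0.418, 0.041, 0.806) (taken with n_z > 0).
True dip = arccos(n_z / |n|) = arccos(0.8869) = 27.5°.
Dip direction = atan2(0.418, 0.041) = 84° (azimuth of n's horizontal projection).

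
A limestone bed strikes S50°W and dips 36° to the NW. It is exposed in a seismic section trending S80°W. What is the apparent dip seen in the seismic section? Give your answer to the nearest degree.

20°

The section lies 30° from the strike.
tan(apparent dip) = tan 36° · sin 30° = 0.3633
apparent dip = arctan 0.3633 = 19.96°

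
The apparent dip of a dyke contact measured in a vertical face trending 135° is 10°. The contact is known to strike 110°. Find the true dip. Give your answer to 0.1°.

The section is 25° from the strike.
tan δ = tan α / sin β = tan 10° / sin 25° = 0.1763 / 0.4226 = 0.4172
true dip = arctan 0.4172 = 22.65°

22.6°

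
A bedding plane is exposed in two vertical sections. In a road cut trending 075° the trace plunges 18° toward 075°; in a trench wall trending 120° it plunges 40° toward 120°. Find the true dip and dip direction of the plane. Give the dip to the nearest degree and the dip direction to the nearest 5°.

Represent each trace as a vector plunging at its apparent dip toward its trend (east-north-up frame): v₁ = (0.919, 0.246, -0.309), v₂ = (0.663, -0.383, -0.643).
Cross product v₁ × v₂ gives the pole to the plane: n ∝ (0.277, -0.385, 0.515).
Dip δ = arctan(|n_h|/n_z) = arctan(0.474/0.515) = 42.6°.
Dip direction = atan2(0.277, -0.385) = 144° (azimuth of n's horizontal projection).

true dip 43°, dip direction 145°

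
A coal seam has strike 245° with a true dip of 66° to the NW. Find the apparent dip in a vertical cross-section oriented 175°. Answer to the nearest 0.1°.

64.6°

The strike is 245° and the section trends 175°; the acute angle between them is β = 70°.
tan(apparent dip) = tan 66° · sin 70° = 2.1106
α = arctan(2.1106) = 64.65°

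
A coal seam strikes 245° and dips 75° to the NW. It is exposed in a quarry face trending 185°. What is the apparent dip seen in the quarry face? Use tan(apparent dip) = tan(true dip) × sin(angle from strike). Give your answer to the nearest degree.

73°

The strike is 245° and the section trends 185°; the acute angle between them is β = 60°.
tan α = tan 75° × sin 60° = 3.7321 × 0.8660 = 3.2321
α = arctan(3.2321) = 72.81°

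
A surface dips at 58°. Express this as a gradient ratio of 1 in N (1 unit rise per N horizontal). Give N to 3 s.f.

1 in 0.625

1 : N means tan θ = 1/N, so N = 1/tan 58° = 1/1.6003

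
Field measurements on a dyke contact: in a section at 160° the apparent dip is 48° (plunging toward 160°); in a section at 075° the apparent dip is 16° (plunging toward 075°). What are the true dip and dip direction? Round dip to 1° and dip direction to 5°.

The two traces are lines in the plane: v₁ = (sin 160°·cos 48°, cos 160°·cos 48°, −sin 48°), v₂ = (sin 75°·cos 16°, cos 75°·cos 16°, −sin 16°).
Cross product v₁ × v₂ gives the pole to the plane: n ∝ (0.358, -0.627, 0.641).
True dip = arccos(n_z / |n|) = arccos(0.6638) = 48.4°.
The horizontal component of n points toward azimuth atan2(n_x, n_y) = 150°, the dip direction.

true dip 48°, dip direction 150°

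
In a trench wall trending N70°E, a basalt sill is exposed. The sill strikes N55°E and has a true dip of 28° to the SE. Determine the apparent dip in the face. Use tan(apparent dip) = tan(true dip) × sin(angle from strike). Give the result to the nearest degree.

The section lies 15° from the strike.
tan α = tan 28° × sin 15° = 0.5317 × 0.2588 = 0.1376
α = arctan(0.1376) = 7.84°

8°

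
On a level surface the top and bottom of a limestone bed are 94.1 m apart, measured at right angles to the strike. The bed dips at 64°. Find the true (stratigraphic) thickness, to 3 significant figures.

84.6 m

True thickness t = w · sin(dip) = 94.1 × sin 64°
t = 94.1 × 0.8988 = 84.577 m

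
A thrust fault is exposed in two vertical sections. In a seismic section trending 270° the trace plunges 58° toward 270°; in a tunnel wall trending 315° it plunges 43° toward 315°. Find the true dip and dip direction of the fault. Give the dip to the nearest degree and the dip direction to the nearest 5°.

Represent each trace as a vector plunging at its apparent dip toward its trend (east-north-up frame): v₁ = (-0.530, -0.000, -0.848), v₂ = (-0.517, 0.517, -0.682).
Cross product v₁ × v₂ gives the pole to the plane: n ∝ (-0.439, -0.077, 0.274).
True dip = arccos(n_z / |n|) = arccos(0.5241) = 58.4°.
Dip direction = azimuth of (n_x, n_y) = atan2(-0.439, -0.077) = 260°.

true dip 58°, dip direction 260°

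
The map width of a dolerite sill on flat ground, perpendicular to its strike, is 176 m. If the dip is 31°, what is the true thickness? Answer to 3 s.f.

True thickness t = w · sin(dip) = 176 × sin 31°
t = 176 × 0.5150 = 90.647 m

90.6 m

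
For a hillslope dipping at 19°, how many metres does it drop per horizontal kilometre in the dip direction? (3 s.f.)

drop per km = 1000 × tan 19° = 1000 × 0.3443

344 m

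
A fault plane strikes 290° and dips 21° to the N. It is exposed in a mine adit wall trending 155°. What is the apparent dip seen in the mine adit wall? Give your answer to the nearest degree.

15°

Angle between strike (290°) and section (155°): β = 45°.
tan α = tan 21° × sin 45° = 0.3839 × 0.7071 = 0.2714
apparent dip = arctan 0.2714 = 15.19°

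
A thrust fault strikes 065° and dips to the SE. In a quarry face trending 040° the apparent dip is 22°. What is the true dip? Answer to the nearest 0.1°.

43.7°

The section is 25° from the strike.
tan(true dip) = tan 22° / sin 25° = 0.9560
true dip = arctan 0.9560 = 43.71°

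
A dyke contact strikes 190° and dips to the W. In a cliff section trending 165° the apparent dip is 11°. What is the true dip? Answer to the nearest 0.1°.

24.7°

β = acute angle between strike 190° and section 165° = 25°.
tan(true dip) = tan 11° / sin 25° = 0.4599
δ = arctan(0.4599) = 24.70°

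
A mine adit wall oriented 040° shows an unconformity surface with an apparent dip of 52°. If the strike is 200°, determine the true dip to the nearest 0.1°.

75.0°

The section is 20° from the strike.
tan δ = tan α / sin β = tan 52° / sin 20° = 1.2799 / 0.3420 = 3.7423
true dip = arctan 3.7423 = 75.04°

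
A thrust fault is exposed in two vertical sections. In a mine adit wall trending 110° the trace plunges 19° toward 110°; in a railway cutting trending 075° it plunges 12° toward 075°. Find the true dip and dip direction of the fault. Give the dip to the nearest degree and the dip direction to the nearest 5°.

Each apparent-dip line lies in the plane. As unit vectors (x east, y north, z up), v₁ plunges 19°→110° and v₂ plunges 12°→075°.
The plane normal is n = v₁ × v₂ ∝ (0.150, -0.123, 0.530).
tan δ = √(n_x²+n_y²)/n_z = 0.194/0.530, so δ = 20.1°.
Dip direction = azimuth of (n_x, n_y) = atan2(0.150, -0.123) = 129°.

true dip 20°, dip direction 130°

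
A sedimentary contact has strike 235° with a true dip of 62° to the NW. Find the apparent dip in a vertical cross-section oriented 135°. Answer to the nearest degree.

The section lies 80° from the strike.
tan α = tan 62° × sin 80° = 1.8807 × 0.9848 = 1.8522
α = arctan(1.8522) = 61.63°

62°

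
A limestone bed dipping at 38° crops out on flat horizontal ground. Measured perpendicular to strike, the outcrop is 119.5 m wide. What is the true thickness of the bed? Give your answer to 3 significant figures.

73.6 m

True thickness t = w · sin(dip) = 119.5 × sin 38°
t = 119.5 × 0.6157 = 73.572 m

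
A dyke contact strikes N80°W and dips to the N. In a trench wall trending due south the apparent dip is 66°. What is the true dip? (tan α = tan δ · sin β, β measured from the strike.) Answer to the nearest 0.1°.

β = acute angle between strike N80°W and section due south = 80°.
tan(true dip) = tan 66° / sin 80° = 2.2807
true dip = arctan 2.2807 = 66.32°

66.3°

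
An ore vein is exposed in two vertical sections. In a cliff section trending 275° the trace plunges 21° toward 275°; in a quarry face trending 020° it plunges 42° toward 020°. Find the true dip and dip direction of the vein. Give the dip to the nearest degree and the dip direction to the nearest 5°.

true dip 48°, dip direction 345°

Represent each trace as a vector plunging at its apparent dip toward its trend (east-north-up frame): v₁ = (-0.930, 0.081, -0.358), v₂ = (0.254, 0.698, -0.669).
The plane normal is n = v₁ × v₂ ∝ (-0.196, 0.713, 0.670).
Dip δ = arctan(|n_h|/n_z) = arctan(0.740/0.670) = 47.8°.
The horizontal component of n points toward azimuth atan2(n_x, n_y) = 345°, the dip direction.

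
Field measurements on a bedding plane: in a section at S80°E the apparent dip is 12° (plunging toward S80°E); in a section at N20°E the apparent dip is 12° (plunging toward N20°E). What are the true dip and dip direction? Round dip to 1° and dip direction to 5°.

The two traces are lines in the plane: v₁ = (sin 100°·cos 12°, cos 100°·cos 12°, −sin 12°), v₂ = (sin 20°·cos 12°, cos 20°·cos 12°, −sin 12°).
n = v₁ × v₂ = (0.226, 0.131, 0.942) (taken with n_z > 0).
tan δ = √(n_x²+n_y²)/n_z = 0.261/0.942, so δ = 15.5°.
The horizontal component of n points toward azimuth atan2(n_x, n_y) = 60°, the dip direction.

true dip 16°, dip direction 060°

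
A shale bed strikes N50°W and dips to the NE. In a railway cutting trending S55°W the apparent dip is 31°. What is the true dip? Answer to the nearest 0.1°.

31.9°

β = acute angle between strike N50°W and section S55°W = 75°.
tan(true dip) = tan 31° / sin 75° = 0.6221
δ = arctan(0.6221) = 31.88°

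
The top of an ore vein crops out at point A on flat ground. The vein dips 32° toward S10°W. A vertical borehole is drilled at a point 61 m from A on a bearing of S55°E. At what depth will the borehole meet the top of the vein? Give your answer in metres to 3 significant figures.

16.1 m

The hole lies 65° from the dip direction, so the down-dip offset is 61 × cos 65° = 25.78 m.
Depth = down-dip offset × tan(dip) = 25.78 × tan 32° = 25.78 × 0.6249
Depth = 16.11 m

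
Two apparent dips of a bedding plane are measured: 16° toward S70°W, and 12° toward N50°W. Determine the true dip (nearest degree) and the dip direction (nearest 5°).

The two traces are lines in the plane: v₁ = (sin 250°·cos 16°, cos 250°·cos 16°, −sin 16°), v₂ = (sin 310°·cos 12°, cos 310°·cos 12°, −sin 12°).
The plane normal is n = v₁ × v₂ ∝ (-0.242, -0.019, 0.814).
Dip δ = arctan(|n_h|/n_z) = arctan(0.242/0.814) = 16.6°.
Dip direction = azimuth of (n_x, n_y) = atan2(-0.242, -0.019) = 266°.

true dip 17°, dip direction 265°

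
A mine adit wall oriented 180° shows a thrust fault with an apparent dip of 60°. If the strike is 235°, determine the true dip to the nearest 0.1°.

64.7°

The section is 55° from the strike.
tan(true dip) = tan 60° / sin 55° = 2.1144
δ = arctan(2.1144) = 64.69°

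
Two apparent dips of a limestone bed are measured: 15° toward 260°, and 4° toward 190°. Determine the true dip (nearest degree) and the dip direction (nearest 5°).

Each apparent-dip line lies in the plane. As unit vectors (x east, y north, z up), v₁ plunges 15°→260° and v₂ plunges 4°→190°.
Cross product v₁ × v₂ gives the pole to the plane: n ∝ (-0.243, -0.022, 0.905).
True dip = arccos(n_z / |n|) = arccos(0.9657) = 15.1°.
Dip direction = atan2(-0.243, -0.022) = 265° (azimuth of n's horizontal projection).

true dip 15°, dip direction 265°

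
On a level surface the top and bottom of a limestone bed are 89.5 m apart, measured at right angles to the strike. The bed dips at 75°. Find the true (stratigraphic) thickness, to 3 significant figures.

True thickness t = w · sin(dip) = 89.5 × sin 75°
t = 89.5 × 0.9659 = 86.450 m

86.5 m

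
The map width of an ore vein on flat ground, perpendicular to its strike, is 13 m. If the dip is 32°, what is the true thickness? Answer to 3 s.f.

True thickness t = w · sin(dip) = 13 × sin 32°
t = 13 × 0.5299 = 6.889 m

6.89 m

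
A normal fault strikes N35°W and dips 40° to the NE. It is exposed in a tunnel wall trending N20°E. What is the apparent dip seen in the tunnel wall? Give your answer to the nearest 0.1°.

34.5°

The section lies 55° from the strike.
tan α = tan 40° × sin 55° = 0.8391 × 0.8192 = 0.6874
α = arctan(0.6874) = 34.50°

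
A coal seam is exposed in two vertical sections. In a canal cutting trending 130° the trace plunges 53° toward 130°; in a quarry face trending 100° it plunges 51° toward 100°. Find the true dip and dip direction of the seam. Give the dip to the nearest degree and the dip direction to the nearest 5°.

The two traces are lines in the plane: v₁ = (sin 130°·cos 53°, cos 130°·cos 53°, −sin 53°), v₂ = (sin 100°·cos 51°, cos 100°·cos 51°, −sin 51°).
The plane normal is n = v₁ × v₂ ∝ (0.213, -0.137, 0.189).
Dip δ = arctan(|n_h|/n_z) = arctan(0.253/0.189) = 53.2°.
The horizontal component of n points toward azimuth atan2(n_x, n_y) = 123°, the dip direction.

true dip 53°, dip direction 125°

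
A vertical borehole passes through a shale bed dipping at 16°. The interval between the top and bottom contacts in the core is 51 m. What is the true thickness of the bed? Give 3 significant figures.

True thickness t = h · cos(dip) = 51 × cos 16°
t = 51 × 0.9613 = 49.024 m

49.0 m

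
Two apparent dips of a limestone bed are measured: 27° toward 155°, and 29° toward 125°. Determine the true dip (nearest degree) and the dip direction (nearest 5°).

The two traces are lines in the plane: v₁ = (sin 155°·cos 27°, cos 155°·cos 27°, −sin 27°), v₂ = (sin 125°·cos 29°, cos 125°·cos 29°, −sin 29°).
Cross product v₁ × v₂ gives the pole to the plane: n ∝ (0.164, -0.143, 0.390).
tan δ = √(n_x²+n_y²)/n_z = 0.217/0.390, so δ = 29.1°.
Dip direction = atan2(0.164, -0.143) = 131° (azimuth of n's horizontal projection).

true dip 29°, dip direction 130°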